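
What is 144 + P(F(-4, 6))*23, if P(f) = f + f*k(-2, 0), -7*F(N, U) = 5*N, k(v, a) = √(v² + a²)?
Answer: 2388/7 ≈ 341.14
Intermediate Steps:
k(v, a) = √(a² + v²)
F(N, U) = -5*N/7
P(f) = 3*f (P(f) = f + f*√(0² + (-2)²) = f + f*√(0 + 4) = f + f*√4 = f + f*2 = f + 2*f = 3*f)
144 + P(F(-4, 6))*23 = 144 + (3*(-5/7*(-4)))*23 = 144 + (3*(20/7))*23 = 144 + (60/7)*23 = 144 + 1380/7 = 2388/7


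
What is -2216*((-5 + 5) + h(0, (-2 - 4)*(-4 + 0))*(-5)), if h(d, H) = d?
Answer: 0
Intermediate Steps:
-2216*((-5 + 5) + h(0, (-2 - 4)*(-4 + 0))*(-5)) = -2216*((-5 + 5) + 0*(-5)) = -2216*(0 + 0) = -2216*0 = 0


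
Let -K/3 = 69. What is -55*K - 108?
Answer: 11277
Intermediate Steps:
K = -207 (K = -3*69 = -207)
-55*K - 108 = -55*(-207) - 108 = 11385 - 108 = 11277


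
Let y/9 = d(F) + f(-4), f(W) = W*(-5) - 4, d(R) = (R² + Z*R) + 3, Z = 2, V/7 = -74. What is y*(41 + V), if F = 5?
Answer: -231822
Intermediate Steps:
V = -518 (V = 7*(-74) = -518)
d(R) = 3 + R² + 2*R (d(R) = (R² + 2*R) + 3 = 3 + R² + 2*R)
f(W) = -4 - 5*W (f(W) = -5*W - 4 = -4 - 5*W)
y = 486 (y = 9*((3 + 5² + 2*5) + (-4 - 5*(-4))) = 9*((3 + 25 + 10) + (-4 + 20)) = 9*(38 + 16) = 9*54 = 486)
y*(41 + V) = 486*(41 - 518) = 486*(-477) = -231822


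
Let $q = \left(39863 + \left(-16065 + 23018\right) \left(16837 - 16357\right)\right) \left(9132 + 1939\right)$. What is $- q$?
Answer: $-37390121513$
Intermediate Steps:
$q = 37390121513$ ($q = \left(39863 + 6953 \cdot 480\right) 11071 = \left(39863 + 3337440\right) 11071 = 3377303 \cdot 11071 = 37390121513$)
$- q = \left(-1\right) 37390121513 = -37390121513$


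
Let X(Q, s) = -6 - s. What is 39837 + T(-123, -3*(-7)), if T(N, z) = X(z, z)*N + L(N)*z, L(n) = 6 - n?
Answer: 45867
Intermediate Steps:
T(N, z) = N*(-6 - z) + z*(6 - N) (T(N, z) = (-6 - z)*N + (6 - N)*z = N*(-6 - z) + z*(6 - N))
39837 + T(-123, -3*(-7)) = 39837 + (-1*(-123)*(6 - 3*(-7)) - (-3*(-7))*(-6 - 123)) = 39837 + (-1*(-123)*(6 + 21) - 1*21*(-129)) = 39837 + (-1*(-123)*27 + 2709) = 39837 + (3321 + 2709) = 39837 + 6030 = 45867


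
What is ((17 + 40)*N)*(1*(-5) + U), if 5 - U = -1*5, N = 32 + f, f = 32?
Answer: 18240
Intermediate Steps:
N = 64 (N = 32 + 32 = 64)
U = 10 (U = 5 - (-1)*5 = 5 - 1*(-5) = 5 + 5 = 10)
((17 + 40)*N)*(1*(-5) + U) = ((17 + 40)*64)*(1*(-5) + 10) = (57*64)*(-5 + 10) = 3648*5 = 18240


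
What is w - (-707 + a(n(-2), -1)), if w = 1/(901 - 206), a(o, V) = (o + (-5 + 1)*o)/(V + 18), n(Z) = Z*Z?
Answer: 8361562/11815 ≈ 707.71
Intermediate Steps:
n(Z) = Z²
a(o, V) = -3*o/(18 + V) (a(o, V) = (o - 4*o)/(18 + V) = (-3*o)/(18 + V) = -3*o/(18 + V))
w = 1/695 ≈ 0.0014388
w - (-707 + a(n(-2), -1)) = 1/695 - (-707 - 3*(-2)²/(18 - 1)) = 1/695 - (-707 - 3*4/17) = 1/695 - (-707 - 3*4*1/17) = 1/695 - (-707 - 12/17) = 1/695 - 1*(-12031/17) = 1/695 + 12031/17 = 8361562/11815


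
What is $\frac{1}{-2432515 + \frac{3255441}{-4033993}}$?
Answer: $- \frac{4033993}{9812751737836} \approx -4.111 \cdot 10^{-7}$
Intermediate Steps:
$\frac{1}{-2432515 + \frac{3255441}{-4033993}} = \frac{1}{-2432515 + 3255441 \left(- \frac{1}{4033993}\right)} = \frac{1}{-2432515 - \frac{3255441}{4033993}} = \frac{1}{- \frac{9812751737836}{4033993}} = - \frac{4033993}{9812751737836}$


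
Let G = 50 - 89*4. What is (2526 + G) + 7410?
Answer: 9630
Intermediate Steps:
G = -306 (G = 50 - 356 = -306)
(2526 + G) + 7410 = (2526 - 306) + 7410 = 2220 + 7410 = 9630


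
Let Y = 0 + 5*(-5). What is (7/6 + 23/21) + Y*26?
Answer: -27205/42 ≈ -647.74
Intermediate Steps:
Y = -25 (Y = 0 - 25 = -25)
(7/6 + 23/21) + Y*26 = (7/6 + 23/21) - 25*26 = (7*(⅙) + 23*(1/21)) - 650 = (7/6 + 23/21) - 650 = 95/42 - 650 = -27205/42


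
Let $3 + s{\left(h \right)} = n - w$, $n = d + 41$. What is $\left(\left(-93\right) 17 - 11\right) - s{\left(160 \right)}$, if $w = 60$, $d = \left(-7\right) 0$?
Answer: $-1570$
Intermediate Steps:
$d = 0$
$n = 41$ ($n = 0 + 41 = 41$)
$s{\left(h \right)} = -22$ ($s{\left(h \right)} = -3 + \left(41 - 60\right) = -3 - 19 = -22$)
$\left(\left(-93\right) 17 - 11\right) - s{\left(160 \right)} = \left(\left(-93\right) 17 - 11\right) - -22 = \left(-1581 - 11\right) + 22 = -1592 + 22 = -1570$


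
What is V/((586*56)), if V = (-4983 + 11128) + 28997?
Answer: 17571/16408 ≈ 1.0709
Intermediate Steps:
V = 35142 (V = 6145 + 28997 = 35142)
V/((586*56)) = 35142/((586*56)) = 35142/32816 = 35142*(1/32816) = 17571/16408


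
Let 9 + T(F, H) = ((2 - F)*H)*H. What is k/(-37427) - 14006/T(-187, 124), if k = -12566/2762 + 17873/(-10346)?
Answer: -7229081002765007/1554014258793515610 ≈ -0.0046519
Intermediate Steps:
k = -89686531/14287826 (k = -12566*1/2762 + 17873*(-1/10346) = -6283/1381 - 17873/10346 = -89686531/14287826 ≈ -6.2771)
T(F, H) = -9 + H²*(2 - F) (T(F, H) = -9 + ((2 - F)*H)*H = -9 + (H*(2 - F))*H = -9 + H²*(2 - F))
k/(-37427) - 14006/T(-187, 124) = -89686531/14287826/(-37427) - 14006/(-9 + 2*124² - 1*(-187)*124²) = -89686531/14287826*(-1/37427) - 14006/(-9 + 2*15376 - 1*(-187)*15376) = 89686531/534750463702 - 14006/(-9 + 30752 + 2875312) = 89686531/534750463702 - 14006/2906055 = -7229081002765007/1554014258793515610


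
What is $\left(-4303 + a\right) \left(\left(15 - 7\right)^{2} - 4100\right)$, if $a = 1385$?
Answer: $11777048$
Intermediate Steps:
$\left(-4303 + a\right) \left(\left(15 - 7\right)^{2} - 4100\right) = \left(-4303 + 1385\right) \left(\left(15 - 7\right)^{2} - 4100\right) = - 2918 \left(8^{2} - 4100\right) = - 2918 \left(64 - 4100\right) = \left(-2918\right) \left(-4036\right) = 11777048$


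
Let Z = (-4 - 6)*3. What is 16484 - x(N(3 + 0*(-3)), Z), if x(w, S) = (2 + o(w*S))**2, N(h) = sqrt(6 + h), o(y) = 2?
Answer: 16468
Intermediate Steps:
Z = -30 (Z = -10*3 = -30)
x(w, S) = 16 (x(w, S) = (2 + 2)**2 = 4**2 = 16)
16484 - x(N(3 + 0*(-3)), Z) = 16484 - 1*16 = 16484 - 16 = 16468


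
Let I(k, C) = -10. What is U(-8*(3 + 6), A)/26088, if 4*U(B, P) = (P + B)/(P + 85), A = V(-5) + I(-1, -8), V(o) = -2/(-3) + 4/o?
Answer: -77/7324206 ≈ -1.0513e-5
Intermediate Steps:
V(o) = ⅔ + 4/o (V(o) = -2*(-⅓) + 4/o = ⅔ + 4/o)
A = -152/15 (A = (⅔ + 4/(-5)) - 10 = (⅔ + 4*(-⅕)) - 10 = (⅔ - ⅘) - 10 = -2/15 - 10 = -152/15 ≈ -10.133)
U(B, P) = (B + P)/(4*(85 + P)) (U(B, P) = ((P + B)/(P + 85))/4 = ((B + P)/(85 + P))/4 = (B + P)/(4*(85 + P)))
U(-8*(3 + 6), A)/26088 = ((-8*(3 + 6) - 152/15)/(4*(85 - 152/15)))/26088 = ((-8*9 - 152/15)/(4*(1123/15)))*(1/26088) = ((¼)*(15/1123)*(-72 - 152/15))*(1/26088) = ((¼)*(15/1123)*(-1232/15))*(1/26088) = -308/1123*1/26088 = -77/7324206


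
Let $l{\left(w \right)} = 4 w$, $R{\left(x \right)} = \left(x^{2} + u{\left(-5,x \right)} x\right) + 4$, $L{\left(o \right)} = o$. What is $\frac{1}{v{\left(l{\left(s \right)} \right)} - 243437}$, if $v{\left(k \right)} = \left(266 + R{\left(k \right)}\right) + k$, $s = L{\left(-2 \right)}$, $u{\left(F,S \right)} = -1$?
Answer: $- \frac{1}{243103} \approx -4.1135 \cdot 10^{-6}$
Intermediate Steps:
$s = -2$
$R{\left(x \right)} = 4 + x^{2} - x$ ($R{\left(x \right)} = \left(x^{2} - x\right) + 4 = 4 + x^{2} - x$)
$v{\left(k \right)} = 270 + k^{2}$ ($v{\left(k \right)} = \left(266 + \left(4 + k^{2} - k\right)\right) + k = \left(270 + k^{2} - k\right) + k = 270 + k^{2}$)
$\frac{1}{v{\left(l{\left(s \right)} \right)} - 243437} = \frac{1}{\left(270 + \left(4 \left(-2\right)\right)^{2}\right) - 243437} = \frac{1}{\left(270 + \left(-8\right)^{2}\right) - 243437} = \frac{1}{\left(270 + 64\right) - 243437} = \frac{1}{334 - 243437} = \frac{1}{-243103} = - \frac{1}{243103}$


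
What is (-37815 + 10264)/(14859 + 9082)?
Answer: -27551/23941 ≈ -1.1508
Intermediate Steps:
(-37815 + 10264)/(14859 + 9082) = -27551/23941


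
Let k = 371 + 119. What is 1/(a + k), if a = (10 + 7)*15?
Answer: 1/745 ≈ 0.0013423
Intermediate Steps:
k = 490
a = 255 (a = 17*15 = 255)
1/(a + k) = 1/(255 + 490) = 1/745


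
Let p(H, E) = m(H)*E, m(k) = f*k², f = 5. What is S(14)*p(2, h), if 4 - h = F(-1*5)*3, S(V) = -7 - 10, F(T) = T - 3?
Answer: -9520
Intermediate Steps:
F(T) = -3 + T
S(V) = -17
h = 28 (h = 4 - (-3 - 1*5)*3 = 4 - (-3 - 5)*3 = 4 - (-8)*3 = 4 - 1*(-24) = 4 + 24 = 28)
m(k) = 5*k²
p(H, E) = 5*E*H² (p(H, E) = (5*H²)*E = 5*E*H²)
S(14)*p(2, h) = -85*28*2² = -85*28*4 = -17*560 = -9520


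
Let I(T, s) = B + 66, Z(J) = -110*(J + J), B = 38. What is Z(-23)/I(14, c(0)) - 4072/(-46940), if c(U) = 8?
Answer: 14871243/305110 ≈ 48.741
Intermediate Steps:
Z(J) = -220*J
I(T, s) = 104 (I(T, s) = 38 + 66 = 104)
Z(-23)/I(14, c(0)) - 4072/(-46940) = -220*(-23)/104 - 4072/(-46940) = 5060*(1/104) - 4072*(-1/46940) = 1265/26 + 1018/11735 = 14871243/305110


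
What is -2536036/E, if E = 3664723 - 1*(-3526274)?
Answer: -2536036/7190997 ≈ -0.35267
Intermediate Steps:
E = 7190997 (E = 3664723 + 3526274 = 7190997)
-2536036/E = -2536036/7190997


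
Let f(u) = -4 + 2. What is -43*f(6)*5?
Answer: 430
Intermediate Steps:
f(u) = -2
-43*f(6)*5 = -43*(-2)*5 = 86*5 = 430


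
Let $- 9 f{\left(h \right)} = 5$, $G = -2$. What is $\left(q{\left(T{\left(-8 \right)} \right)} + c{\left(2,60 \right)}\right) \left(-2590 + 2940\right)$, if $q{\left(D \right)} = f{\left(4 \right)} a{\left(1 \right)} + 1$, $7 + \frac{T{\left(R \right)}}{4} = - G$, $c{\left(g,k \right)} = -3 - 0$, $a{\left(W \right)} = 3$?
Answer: $- \frac{3850}{3} \approx -1283.3$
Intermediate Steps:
$f{\left(h \right)} = - \frac{5}{9}$ ($f{\left(h \right)} = \left(- \frac{1}{9}\right) 5 = - \frac{5}{9}$)
$c{\left(g,k \right)} = -3$ ($c{\left(g,k \right)} = -3 + 0 = -3$)
$T{\left(R \right)} = -20$ ($T{\left(R \right)} = -28 + 4 \left(\left(-1\right) \left(-2\right)\right) = -28 + 4 \cdot 2 = -28 + 8 = -20$)
$q{\left(D \right)} = - \frac{2}{3}$ ($q{\left(D \right)} = \left(- \frac{5}{9}\right) 3 + 1 = - \frac{5}{3} + 1 = - \frac{2}{3}$)
$\left(q{\left(T{\left(-8 \right)} \right)} + c{\left(2,60 \right)}\right) \left(-2590 + 2940\right) = \left(- \frac{2}{3} - 3\right) \left(-2590 + 2940\right) = \left(- \frac{11}{3}\right) 350 = - \frac{3850}{3}$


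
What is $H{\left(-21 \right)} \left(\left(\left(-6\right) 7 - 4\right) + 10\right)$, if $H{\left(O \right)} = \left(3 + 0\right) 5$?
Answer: $-540$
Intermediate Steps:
$H{\left(O \right)} = 15$ ($H{\left(O \right)} = 3 \cdot 5 = 15$)
$H{\left(-21 \right)} \left(\left(\left(-6\right) 7 - 4\right) + 10\right) = 15 \left(\left(\left(-6\right) 7 - 4\right) + 10\right) = 15 \left(\left(-42 - 4\right) + 10\right) = 15 \left(-46 + 10\right) = 15 \left(-36\right) = -540$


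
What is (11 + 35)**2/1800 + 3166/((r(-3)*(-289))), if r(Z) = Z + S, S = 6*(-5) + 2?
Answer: 6164011/4031550 ≈ 1.5289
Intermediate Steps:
S = -28 (S = -30 + 2 = -28)
r(Z) = -28 + Z (r(Z) = Z - 28 = -28 + Z)
(11 + 35)**2/1800 + 3166/((r(-3)*(-289))) = (11 + 35)**2/1800 + 3166/(((-28 - 3)*(-289))) = 46**2*(1/1800) + 3166/((-31*(-289))) = 2116*(1/1800) + 3166/8959 = 529/450 + 3166*(1/8959) = 529/450 + 3166/8959 = 6164011/4031550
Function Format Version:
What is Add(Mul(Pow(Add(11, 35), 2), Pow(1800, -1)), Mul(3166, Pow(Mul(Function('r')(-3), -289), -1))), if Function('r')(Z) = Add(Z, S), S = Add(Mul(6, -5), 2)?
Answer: Rational(6164011, 4031550) ≈ 1.5289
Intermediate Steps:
S = -28 (S = Add(-30, 2) = -28)
Function('r')(Z) = Add(-28, Z) (Function('r')(Z) = Add(Z, -28) = Add(-28, Z))
Add(Mul(Pow(Add(11, 35), 2), Pow(1800, -1)), Mul(3166, Pow(Mul(Function('r')(-3), -289), -1))) = Add(Mul(Pow(Add(11, 35), 2), Pow(1800, -1)), Mul(3166, Pow(Mul(Add(-28, -3), -289), -1))) = Add(Mul(Pow(46, 2), Rational(1, 1800)), Mul(3166, Pow(Mul(-31, -289), -1))) = Add(Mul(2116, Rational(1, 1800)), Mul(3166, Pow(8959, -1))) = Add(Rational(529, 450), Mul(3166, Rational(1, 8959))) = Add(Rational(529, 450), Rational(3166, 8959)) = Rational(6164011, 4031550)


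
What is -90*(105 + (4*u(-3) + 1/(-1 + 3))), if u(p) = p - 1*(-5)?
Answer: -10215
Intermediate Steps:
u(p) = 5 + p (u(p) = p + 5 = 5 + p)
-90*(105 + (4*u(-3) + 1/(-1 + 3))) = -90*(105 + (4*(5 - 3) + 1/(-1 + 3))) = -90*(105 + (4*2 + 1/2)) = -90*(105 + (8 + ½)) = -90*(105 + 17/2) = -90*227/2 = -10215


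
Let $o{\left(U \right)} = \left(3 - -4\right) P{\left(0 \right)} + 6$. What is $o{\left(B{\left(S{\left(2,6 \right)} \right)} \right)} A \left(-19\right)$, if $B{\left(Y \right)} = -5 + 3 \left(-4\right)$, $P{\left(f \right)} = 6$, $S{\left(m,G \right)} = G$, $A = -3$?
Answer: $2736$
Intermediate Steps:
$B{\left(Y \right)} = -17$ ($B{\left(Y \right)} = -5 - 12 = -17$)
$o{\left(U \right)} = 48$ ($o{\left(U \right)} = \left(3 - -4\right) 6 + 6 = \left(3 + 4\right) 6 + 6 = 7 \cdot 6 + 6 = 42 + 6 = 48$)
$o{\left(B{\left(S{\left(2,6 \right)} \right)} \right)} A \left(-19\right) = 48 \left(-3\right) \left(-19\right) = \left(-144\right) \left(-19\right) = 2736$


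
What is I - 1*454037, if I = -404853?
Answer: -858890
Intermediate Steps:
I - 1*454037 = -404853 - 1*454037 = -404853 - 454037 = -858890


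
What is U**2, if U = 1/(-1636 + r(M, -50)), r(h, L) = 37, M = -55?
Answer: 1/2556801 ≈ 3.9111e-7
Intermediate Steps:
U = -1/1599 (U = 1/(-1636 + 37) = 1/(-1599) = -1/1599 ≈ -0.00062539)
U**2 = (-1/1599)**2 = 1/2556801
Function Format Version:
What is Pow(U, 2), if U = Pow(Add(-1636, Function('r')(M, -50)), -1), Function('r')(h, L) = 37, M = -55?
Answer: Rational(1, 2556801) ≈ 3.9111e-7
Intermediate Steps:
U = Rational(-1, 1599) (U = Pow(Add(-1636, 37), -1) = Pow(-1599, -1) = Rational(-1, 1599) ≈ -0.00062539)
Pow(U, 2) = Pow(Rational(-1, 1599), 2) = Rational(1, 2556801)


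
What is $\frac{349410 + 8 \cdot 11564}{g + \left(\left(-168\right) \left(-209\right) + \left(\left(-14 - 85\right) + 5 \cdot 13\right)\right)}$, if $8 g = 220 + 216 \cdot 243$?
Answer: $\frac{883844}{83333} \approx 10.606$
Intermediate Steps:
$g = \frac{13177}{2}$ ($g = \frac{220 + 216 \cdot 243}{8} = \frac{220 + 52488}{8} = \frac{1}{8} \cdot 52708 = \frac{13177}{2} \approx 6588.5$)
$\frac{349410 + 8 \cdot 11564}{g + \left(\left(-168\right) \left(-209\right) + \left(\left(-14 - 85\right) + 5 \cdot 13\right)\right)} = \frac{349410 + 8 \cdot 11564}{\frac{13177}{2} + \left(\left(-168\right) \left(-209\right) + \left(\left(-14 - 85\right) + 5 \cdot 13\right)\right)} = \frac{349410 + 92512}{\frac{13177}{2} + \left(35112 + \left(-99 + 65\right)\right)} = \frac{441922}{\frac{13177}{2} + \left(35112 - 34\right)} = \frac{441922}{\frac{13177}{2} + 35078} = \frac{441922}{\frac{83333}{2}} = 441922 \cdot \frac{2}{83333} = \frac{883844}{83333}$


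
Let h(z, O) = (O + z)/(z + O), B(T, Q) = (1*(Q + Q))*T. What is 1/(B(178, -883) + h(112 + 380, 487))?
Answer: -1/314347 ≈ -3.1812e-6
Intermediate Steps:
B(T, Q) = 2*Q*T (B(T, Q) = (1*(2*Q))*T = (2*Q)*T = 2*Q*T)
h(z, O) = 1 (h(z, O) = (O + z)/(O + z) = 1)
1/(B(178, -883) + h(112 + 380, 487)) = 1/(2*(-883)*178 + 1) = 1/(-314348 + 1) = 1/(-314347) = -1/314347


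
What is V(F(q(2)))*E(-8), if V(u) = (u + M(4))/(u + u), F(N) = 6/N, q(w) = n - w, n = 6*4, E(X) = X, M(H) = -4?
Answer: 164/3 ≈ 54.667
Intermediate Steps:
n = 24
q(w) = 24 - w
V(u) = (-4 + u)/(2*u) (V(u) = (u - 4)/(u + u) = (-4 + u)/((2*u)) = (-4 + u)*(1/(2*u)) = (-4 + u)/(2*u))
V(F(q(2)))*E(-8) = ((-4 + 6/(24 - 1*2))/(2*((6/(24 - 1*2)))))*(-8) = ((-4 + 6/(24 - 2))/(2*((6/(24 - 2)))))*(-8) = ((-4 + 6/22)/(2*((6/22))))*(-8) = ((-4 + 6*(1/22))/(2*((6*(1/22)))))*(-8) = ((-4 + 3/11)/(2*(3/11)))*(-8) = ((½)*(11/3)*(-41/11))*(-8) = -41/6*(-8) = 164/3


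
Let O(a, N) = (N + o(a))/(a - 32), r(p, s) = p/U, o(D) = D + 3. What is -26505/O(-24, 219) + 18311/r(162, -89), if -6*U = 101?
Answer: 59807599/10692 ≈ 5593.7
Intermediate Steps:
U = -101/6 (U = -⅙*101 = -101/6 ≈ -16.833)
o(D) = 3 + D
r(p, s) = -6*p/101 (r(p, s) = p/(-101/6) = p*(-6/101) = -6*p/101)
O(a, N) = (3 + N + a)/(-32 + a) (O(a, N) = (N + (3 + a))/(a - 32) = (3 + N + a)/(-32 + a))
-26505/O(-24, 219) + 18311/r(162, -89) = -26505*(-32 - 24)/(3 + 219 - 24) + 18311/((-6/101*162)) = -26505/(198/(-56)) + 18311/(-972/101) = -26505/((-1/56*198)) + 18311*(-101/972) = -26505/(-99/28) - 1849411/972 = -26505*(-28/99) - 1849411/972 = 82460/11 - 1849411/972 = 59807599/10692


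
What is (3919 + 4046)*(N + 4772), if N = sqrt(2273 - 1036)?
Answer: 38008980 + 7965*sqrt(1237) ≈ 3.8289e+7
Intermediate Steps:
N = sqrt(1237) ≈ 35.171
(3919 + 4046)*(N + 4772) = (3919 + 4046)*(sqrt(1237) + 4772) = 7965*(4772 + sqrt(1237)) = 38008980 + 7965*sqrt(1237)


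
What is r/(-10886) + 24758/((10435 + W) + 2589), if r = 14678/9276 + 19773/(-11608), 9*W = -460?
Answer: 16324018746070355/8553536138156208 ≈ 1.9085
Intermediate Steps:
W = -460/9 (W = (1/9)*(-460) = -460/9 ≈ -51.111)
r = -3258031/26918952 (r = 14678*(1/9276) + 19773*(-1/11608) = 7339/4638 - 19773/11608 = -3258031/26918952 ≈ -0.12103)
r/(-10886) + 24758/((10435 + W) + 2589) = -3258031/26918952/(-10886) + 24758/((10435 - 460/9) + 2589) = -3258031/26918952*(-1/10886) + 24758/(93455/9 + 2589) = 3258031/293039711472 + 24758/(116756/9) = 3258031/293039711472 + 24758*(9/116756) = 3258031/293039711472 + 111411/58378 = 16324018746070355/8553536138156208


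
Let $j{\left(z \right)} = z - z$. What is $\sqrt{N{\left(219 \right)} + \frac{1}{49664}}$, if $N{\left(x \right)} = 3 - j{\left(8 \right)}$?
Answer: $\frac{\sqrt{28904642}}{3104} \approx 1.7321$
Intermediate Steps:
$j{\left(z \right)} = 0$
$N{\left(x \right)} = 3$ ($N{\left(x \right)} = 3 - 0 = 3 + 0 = 3$)
$\sqrt{N{\left(219 \right)} + \frac{1}{49664}} = \sqrt{3 + \frac{1}{49664}} = \sqrt{\frac{148993}{49664}} = \frac{\sqrt{28904642}}{3104}$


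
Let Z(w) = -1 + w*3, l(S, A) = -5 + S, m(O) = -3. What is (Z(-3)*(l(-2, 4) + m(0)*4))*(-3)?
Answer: -570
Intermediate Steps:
Z(w) = -1 + 3*w
(Z(-3)*(l(-2, 4) + m(0)*4))*(-3) = ((-1 + 3*(-3))*((-5 - 2) - 3*4))*(-3) = ((-1 - 9)*(-7 - 12))*(-3) = -10*(-19)*(-3) = 190*(-3) = -570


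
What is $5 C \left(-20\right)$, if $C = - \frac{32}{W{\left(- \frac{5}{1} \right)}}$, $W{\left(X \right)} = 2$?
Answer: $1600$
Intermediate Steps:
$C = -16$ ($C = - \frac{32}{2} = \left(-32\right) \frac{1}{2} = -16$)
$5 C \left(-20\right) = 5 \left(-16\right) \left(-20\right) = \left(-80\right) \left(-20\right) = 1600$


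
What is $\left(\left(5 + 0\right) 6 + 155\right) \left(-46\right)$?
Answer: $-8510$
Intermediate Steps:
$\left(\left(5 + 0\right) 6 + 155\right) \left(-46\right) = \left(5 \cdot 6 + 155\right) \left(-46\right) = \left(30 + 155\right) \left(-46\right) = 185 \left(-46\right) = -8510$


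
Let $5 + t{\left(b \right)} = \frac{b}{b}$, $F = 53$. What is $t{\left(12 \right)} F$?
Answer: $-212$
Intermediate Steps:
$t{\left(b \right)} = -4$ ($t{\left(b \right)} = -5 + \frac{b}{b} = -5 + 1 = -4$)
$t{\left(12 \right)} F = \left(-4\right) 53 = -212$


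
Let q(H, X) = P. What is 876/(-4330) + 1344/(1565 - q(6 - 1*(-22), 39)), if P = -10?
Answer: 21142/32475 ≈ 0.65102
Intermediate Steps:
q(H, X) = -10
876/(-4330) + 1344/(1565 - q(6 - 1*(-22), 39)) = 876/(-4330) + 1344/(1565 - 1*(-10)) = 876*(-1/4330) + 1344/(1565 + 10) = -438/2165 + 1344/1575 = -438/2165 + 1344*(1/1575) = -438/2165 + 64/75 = 21142/32475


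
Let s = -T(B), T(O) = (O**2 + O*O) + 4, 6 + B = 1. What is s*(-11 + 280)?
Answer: -14526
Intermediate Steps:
B = -5 (B = -6 + 1 = -5)
T(O) = 4 + 2*O**2 (T(O) = (O**2 + O**2) + 4 = 2*O**2 + 4 = 4 + 2*O**2)
s = -54 (s = -(4 + 2*(-5)**2) = -(4 + 2*25) = -(4 + 50) = -1*54 = -54)
s*(-11 + 280) = -54*(-11 + 280) = -54*269 = -14526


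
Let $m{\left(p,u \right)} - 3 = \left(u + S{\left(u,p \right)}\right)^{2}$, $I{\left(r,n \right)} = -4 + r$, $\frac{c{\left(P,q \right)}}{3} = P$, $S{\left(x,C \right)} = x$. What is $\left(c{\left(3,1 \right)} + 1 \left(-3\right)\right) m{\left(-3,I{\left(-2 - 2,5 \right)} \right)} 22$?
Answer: $34188$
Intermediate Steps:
$c{\left(P,q \right)} = 3 P$
$m{\left(p,u \right)} = 3 + 4 u^{2}$ ($m{\left(p,u \right)} = 3 + \left(u + u\right)^{2} = 3 + \left(2 u\right)^{2} = 3 + 4 u^{2}$)
$\left(c{\left(3,1 \right)} + 1 \left(-3\right)\right) m{\left(-3,I{\left(-2 - 2,5 \right)} \right)} 22 = \left(3 \cdot 3 + 1 \left(-3\right)\right) \left(3 + 4 \left(-4 - 4\right)^{2}\right) 22 = \left(9 - 3\right) \left(3 + 4 \left(-4 - 4\right)^{2}\right) 22 = 6 \left(3 + 4 \left(-4 - 4\right)^{2}\right) 22 = 6 \left(3 + 4 \left(-8\right)^{2}\right) 22 = 6 \left(3 + 4 \cdot 64\right) 22 = 6 \left(3 + 256\right) 22 = 6 \cdot 259 \cdot 22 = 1554 \cdot 22 = 34188$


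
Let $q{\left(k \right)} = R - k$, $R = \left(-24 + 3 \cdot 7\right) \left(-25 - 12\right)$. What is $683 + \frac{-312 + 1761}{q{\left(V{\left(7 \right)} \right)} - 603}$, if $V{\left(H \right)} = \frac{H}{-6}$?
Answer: $\frac{2002741}{2945} \approx 680.05$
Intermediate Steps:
$R = 111$ ($R = \left(-24 + 21\right) \left(-37\right) = \left(-3\right) \left(-37\right) = 111$)
$V{\left(H \right)} = - \frac{H}{6}$ ($V{\left(H \right)} = H \left(- \frac{1}{6}\right) = - \frac{H}{6}$)
$q{\left(k \right)} = 111 - k$
$683 + \frac{-312 + 1761}{q{\left(V{\left(7 \right)} \right)} - 603} = 683 + \frac{-312 + 1761}{\left(111 - \left(- \frac{1}{6}\right) 7\right) - 603} = 683 + \frac{1449}{\left(111 - - \frac{7}{6}\right) - 603} = 683 + \frac{1449}{\left(111 + \frac{7}{6}\right) - 603} = 683 + \frac{1449}{\frac{673}{6} - 603} = 683 + \frac{1449}{- \frac{2945}{6}} = 683 + 1449 \left(- \frac{6}{2945}\right) = 683 - \frac{8694}{2945} = \frac{2002741}{2945}$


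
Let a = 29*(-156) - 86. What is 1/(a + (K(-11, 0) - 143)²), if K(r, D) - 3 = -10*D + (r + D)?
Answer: 1/18191 ≈ 5.4972e-5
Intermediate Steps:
K(r, D) = 3 + r - 9*D (K(r, D) = 3 + (-10*D + (r + D)) = 3 + (-10*D + (D + r)) = 3 + (r - 9*D) = 3 + r - 9*D)
a = -4610 (a = -4524 - 86 = -4610)
1/(a + (K(-11, 0) - 143)²) = 1/(-4610 + ((3 - 11 - 9*0) - 143)²) = 1/(-4610 + ((3 - 11 + 0) - 143)²) = 1/(-4610 + (-8 - 143)²) = 1/(-4610 + (-151)²) = 1/(-4610 + 22801) = 1/18191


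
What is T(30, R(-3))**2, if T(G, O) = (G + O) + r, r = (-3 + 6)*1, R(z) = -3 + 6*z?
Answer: 144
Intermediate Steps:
r = 3 (r = 3*1 = 3)
T(G, O) = 3 + G + O (T(G, O) = (G + O) + 3 = 3 + G + O)
T(30, R(-3))**2 = (3 + 30 + (-3 + 6*(-3)))**2 = (3 + 30 + (-3 - 18))**2 = (3 + 30 - 21)**2 = 12**2 = 144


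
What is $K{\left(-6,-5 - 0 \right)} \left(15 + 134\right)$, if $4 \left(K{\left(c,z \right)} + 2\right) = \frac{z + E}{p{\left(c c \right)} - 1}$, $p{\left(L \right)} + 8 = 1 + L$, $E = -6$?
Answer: $- \frac{35015}{112} \approx -312.63$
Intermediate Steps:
$p{\left(L \right)} = -7 + L$ ($p{\left(L \right)} = -8 + \left(1 + L\right) = -7 + L$)
$K{\left(c,z \right)} = -2 + \frac{-6 + z}{4 \left(-8 + c^{2}\right)}$ ($K{\left(c,z \right)} = -2 + \frac{\left(z - 6\right) \frac{1}{\left(-7 + c c\right) - 1}}{4} = -2 + \frac{\left(-6 + z\right) \frac{1}{\left(-7 + c^{2}\right) - 1}}{4} = -2 + \frac{\left(-6 + z\right) \frac{1}{-8 + c^{2}}}{4} = -2 + \frac{\frac{1}{-8 + c^{2}} \left(-6 + z\right)}{4} = -2 + \frac{-6 + z}{4 \left(-8 + c^{2}\right)}$)
$K{\left(-6,-5 - 0 \right)} \left(15 + 134\right) = \frac{58 - 5 - 8 \left(-6\right)^{2}}{4 \left(-8 + \left(-6\right)^{2}\right)} \left(15 + 134\right) = \frac{58 + \left(-5 + 0\right) - 288}{4 \left(-8 + 36\right)} 149 = \frac{58 - 5 - 288}{4 \cdot 28} \cdot 149 = \frac{1}{4} \cdot \frac{1}{28} \left(-235\right) 149 = \left(- \frac{235}{112}\right) 149 = - \frac{35015}{112}$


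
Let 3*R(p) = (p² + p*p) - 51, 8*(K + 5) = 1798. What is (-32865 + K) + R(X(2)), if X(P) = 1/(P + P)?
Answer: -783893/24 ≈ -32662.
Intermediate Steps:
K = 879/4 (K = -5 + (⅛)*1798 = -5 + 899/4 = 879/4 ≈ 219.75)
X(P) = 1/(2*P)
R(p) = -17 + 2*p²/3 (R(p) = ((p² + p*p) - 51)/3 = ((p² + p²) - 51)/3 = (2*p² - 51)/3 = (-51 + 2*p²)/3 = -17 + 2*p²/3)
(-32865 + K) + R(X(2)) = (-32865 + 879/4) + (-17 + 2*((½)/2)²/3) = -130581/4 + (-17 + 2*((½)*(½))²/3) = -130581/4 + (-17 + 2*(¼)²/3) = -130581/4 + (-17 + (⅔)*(1/16)) = -130581/4 + (-17 + 1/24) = -130581/4 - 407/24 = -783893/24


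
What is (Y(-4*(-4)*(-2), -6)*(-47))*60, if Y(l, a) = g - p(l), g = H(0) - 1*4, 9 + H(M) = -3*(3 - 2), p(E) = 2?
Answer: 50760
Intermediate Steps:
H(M) = -12 (H(M) = -9 - 3*(3 - 2) = -9 - 3*1 = -9 - 3 = -12)
g = -16 (g = -12 - 1*4 = -12 - 4 = -16)
Y(l, a) = -18 (Y(l, a) = -16 - 1*2 = -16 - 2 = -18)
(Y(-4*(-4)*(-2), -6)*(-47))*60 = -18*(-47)*60 = 846*60 = 50760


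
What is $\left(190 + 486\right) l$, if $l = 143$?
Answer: $96668$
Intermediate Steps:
$\left(190 + 486\right) l = \left(190 + 486\right) 143 = 676 \cdot 143 = 96668$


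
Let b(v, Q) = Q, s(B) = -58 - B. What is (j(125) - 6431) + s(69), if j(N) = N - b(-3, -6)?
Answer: -6427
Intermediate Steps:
j(N) = 6 + N (j(N) = N - 1*(-6) = N + 6 = 6 + N)
(j(125) - 6431) + s(69) = ((6 + 125) - 6431) + (-58 - 1*69) = (131 - 6431) + (-58 - 69) = -6300 - 127 = -6427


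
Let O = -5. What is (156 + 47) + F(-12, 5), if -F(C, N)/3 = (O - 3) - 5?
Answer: 242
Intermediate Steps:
F(C, N) = 39 (F(C, N) = -3*((-5 - 3) - 5) = -3*(-8 - 5) = -3*(-13) = 39)
(156 + 47) + F(-12, 5) = (156 + 47) + 39 = 203 + 39 = 242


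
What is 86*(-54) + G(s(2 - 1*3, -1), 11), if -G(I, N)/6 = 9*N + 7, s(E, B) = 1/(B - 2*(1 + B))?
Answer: -5280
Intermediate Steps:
s(E, B) = 1/(-2 - B) (s(E, B) = 1/(B + (-2 - 2*B)) = 1/(-2 - B))
G(I, N) = -42 - 54*N (G(I, N) = -6*(9*N + 7) = -6*(7 + 9*N) = -42 - 54*N)
86*(-54) + G(s(2 - 1*3, -1), 11) = 86*(-54) + (-42 - 54*11) = -4644 + (-42 - 594) = -4644 - 636 = -5280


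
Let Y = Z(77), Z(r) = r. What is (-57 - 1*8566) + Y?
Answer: -8546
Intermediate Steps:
Y = 77
(-57 - 1*8566) + Y = (-57 - 1*8566) + 77 = (-57 - 8566) + 77 = -8623 + 77 = -8546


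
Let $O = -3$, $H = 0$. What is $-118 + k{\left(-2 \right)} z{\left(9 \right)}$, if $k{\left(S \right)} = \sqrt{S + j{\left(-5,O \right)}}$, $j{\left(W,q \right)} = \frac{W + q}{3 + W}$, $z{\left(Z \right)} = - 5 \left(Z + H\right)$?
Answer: $-118 - 45 \sqrt{2} \approx -181.64$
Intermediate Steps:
$z{\left(Z \right)} = - 5 Z$ ($z{\left(Z \right)} = - 5 \left(Z + 0\right) = - 5 Z$)
$j{\left(W,q \right)} = \frac{W + q}{3 + W}$
$k{\left(S \right)} = \sqrt{4 + S}$ ($k{\left(S \right)} = \sqrt{S + \frac{-5 - 3}{3 - 5}} = \sqrt{S + \frac{1}{-2} \left(-8\right)} = \sqrt{S - -4} = \sqrt{S + 4} = \sqrt{4 + S}$)
$-118 + k{\left(-2 \right)} z{\left(9 \right)} = -118 + \sqrt{4 - 2} \left(\left(-5\right) 9\right) = -118 + \sqrt{2} \left(-45\right) = -118 - 45 \sqrt{2}$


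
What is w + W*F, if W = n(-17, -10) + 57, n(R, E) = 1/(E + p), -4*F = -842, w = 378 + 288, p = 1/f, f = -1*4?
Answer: 1036805/82 ≈ 12644.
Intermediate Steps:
f = -4
p = -¼ (p = 1/(-4) = -¼ ≈ -0.25000)
w = 666
F = 421/2 (F = -¼*(-842) = 421/2 ≈ 210.50)
n(R, E) = 1/(-¼ + E) (n(R, E) = 1/(E - ¼) = 1/(-¼ + E))
W = 2333/41 (W = 4/(-1 + 4*(-10)) + 57 = 4/(-1 - 40) + 57 = 4/(-41) + 57 = 4*(-1/41) + 57 = -4/41 + 57 = 2333/41 ≈ 56.902)
w + W*F = 666 + (2333/41)*(421/2) = 666 + 982193/82 = 1036805/82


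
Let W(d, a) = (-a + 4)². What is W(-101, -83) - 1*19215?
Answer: -11646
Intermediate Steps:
W(d, a) = (4 - a)²
W(-101, -83) - 1*19215 = (-4 - 83)² - 1*19215 = (-87)² - 19215 = 7569 - 19215 = -11646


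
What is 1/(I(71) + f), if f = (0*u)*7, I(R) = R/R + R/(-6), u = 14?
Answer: -6/65 ≈ -0.092308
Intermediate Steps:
I(R) = 1 - R/6 (I(R) = 1 + R*(-⅙) = 1 - R/6)
f = 0 (f = (0*14)*7 = 0*7 = 0)
1/(I(71) + f) = 1/((1 - ⅙*71) + 0) = 1/((1 - 71/6) + 0) = 1/(-65/6 + 0) = 1/(-65/6) = -6/65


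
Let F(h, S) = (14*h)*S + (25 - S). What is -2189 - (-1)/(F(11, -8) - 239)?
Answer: -3147783/1438 ≈ -2189.0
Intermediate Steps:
F(h, S) = 25 - S + 14*S*h (F(h, S) = 14*S*h + (25 - S) = 25 - S + 14*S*h)
-2189 - (-1)/(F(11, -8) - 239) = -2189 - (-1)/((25 - 1*(-8) + 14*(-8)*11) - 239) = -2189 - (-1)/((25 + 8 - 1232) - 239) = -2189 - (-1)/(-1199 - 239) = -2189 - (-1)/(-1438) = -2189 - (-1)*(-1)/1438 = -2189 - 1*1/1438 = -2189 - 1/1438 = -3147783/1438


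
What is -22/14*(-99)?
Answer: 1089/7 ≈ 155.57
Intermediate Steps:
-22/14*(-99) = -22*1/14*(-99) = -11/7*(-99) = 1089/7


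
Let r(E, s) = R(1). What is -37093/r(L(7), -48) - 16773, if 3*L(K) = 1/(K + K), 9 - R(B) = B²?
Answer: -171277/8 ≈ -21410.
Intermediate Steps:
R(B) = 9 - B²
L(K) = 1/(6*K) (L(K) = 1/(3*(K + K)) = 1/(3*((2*K))) = (1/(2*K))/3 = 1/(6*K))
r(E, s) = 8 (r(E, s) = 9 - 1*1² = 9 - 1*1 = 9 - 1 = 8)
-37093/r(L(7), -48) - 16773 = -37093/8 - 16773 = -171277/8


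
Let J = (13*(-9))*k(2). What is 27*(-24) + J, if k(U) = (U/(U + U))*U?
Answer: -765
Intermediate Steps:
k(U) = U/2 (k(U) = (U/((2*U)))*U = ((1/(2*U))*U)*U = U/2)
J = -117 (J = (13*(-9))*((1/2)*2) = -117*1 = -117)
27*(-24) + J = 27*(-24) - 117 = -648 - 117 = -765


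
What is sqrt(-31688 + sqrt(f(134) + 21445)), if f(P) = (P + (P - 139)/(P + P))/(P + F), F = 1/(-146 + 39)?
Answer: sqrt(-17825879188512 + 7906*sqrt(108578775389519))/23718 ≈ 177.6*I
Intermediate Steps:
F = -1/107 (F = 1/(-107) = -1/107 ≈ -0.0093458)
f(P) = (P + (-139 + P)/(2*P))/(-1/107 + P) (f(P) = (P + (P - 139)/(P + P))/(P - 1/107) = (P + (-139 + P)/((2*P)))/(-1/107 + P) = (P + (-139 + P)*(1/(2*P)))/(-1/107 + P) = (P + (-139 + P)/(2*P))/(-1/107 + P))
sqrt(-31688 + sqrt(f(134) + 21445)) = sqrt(-31688 + sqrt((107/2)*(-139 + 134 + 2*134**2)/(134*(-1 + 107*134)) + 21445)) = sqrt(-31688 + sqrt((107/2)*(1/134)*(-139 + 134 + 2*17956)/(-1 + 14338) + 21445)) = sqrt(-31688 + sqrt((107/2)*(1/134)*(-139 + 134 + 35912)/14337 + 21445)) = sqrt(-31688 + sqrt((107/2)*(1/134)*(1/14337)*35907 + 21445)) = sqrt(-31688 + sqrt(1280683/1280772 + 21445)) = sqrt(-31688 + sqrt(27467436223/1280772)) = sqrt(-31688 + sqrt(108578775389519)/71154)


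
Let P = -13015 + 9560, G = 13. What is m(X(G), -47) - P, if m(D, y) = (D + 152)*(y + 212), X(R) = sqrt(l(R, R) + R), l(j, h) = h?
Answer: 28535 + 165*sqrt(26) ≈ 29376.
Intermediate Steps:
X(R) = sqrt(2)*sqrt(R) (X(R) = sqrt(R + R) = sqrt(2*R) = sqrt(2)*sqrt(R))
P = -3455
m(D, y) = (152 + D)*(212 + y)
m(X(G), -47) - P = (32224 + 152*(-47) + 212*(sqrt(2)*sqrt(13)) + (sqrt(2)*sqrt(13))*(-47)) - 1*(-3455) = (32224 - 7144 + 212*sqrt(26) + sqrt(26)*(-47)) + 3455 = (32224 - 7144 + 212*sqrt(26) - 47*sqrt(26)) + 3455 = (25080 + 165*sqrt(26)) + 3455 = 28535 + 165*sqrt(26)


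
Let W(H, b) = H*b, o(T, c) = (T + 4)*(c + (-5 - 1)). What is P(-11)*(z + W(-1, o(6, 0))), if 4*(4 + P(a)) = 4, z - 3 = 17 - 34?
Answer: -138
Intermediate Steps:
z = -14 (z = 3 + (17 - 34) = 3 - 17 = -14)
P(a) = -3 (P(a) = -4 + (¼)*4 = -4 + 1 = -3)
o(T, c) = (-6 + c)*(4 + T) (o(T, c) = (4 + T)*(c - 6) = (4 + T)*(-6 + c) = (-6 + c)*(4 + T))
P(-11)*(z + W(-1, o(6, 0))) = -3*(-14 - (-24 - 6*6 + 4*0 + 6*0)) = -3*(-14 - (-24 - 36 + 0 + 0)) = -3*(-14 - 1*(-60)) = -3*(-14 + 60) = -3*46 = -138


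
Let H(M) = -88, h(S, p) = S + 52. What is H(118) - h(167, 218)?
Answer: -307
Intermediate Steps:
h(S, p) = 52 + S
H(118) - h(167, 218) = -88 - (52 + 167) = -88 - 1*219 = -88 - 219 = -307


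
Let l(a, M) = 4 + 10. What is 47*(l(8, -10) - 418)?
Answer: -18988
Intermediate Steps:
l(a, M) = 14
47*(l(8, -10) - 418) = 47*(14 - 418) = 47*(-404) = -18988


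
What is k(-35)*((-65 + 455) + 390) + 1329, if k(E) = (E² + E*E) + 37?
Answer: 1941189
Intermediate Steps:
k(E) = 37 + 2*E² (k(E) = (E² + E²) + 37 = 2*E² + 37 = 37 + 2*E²)
k(-35)*((-65 + 455) + 390) + 1329 = (37 + 2*(-35)²)*((-65 + 455) + 390) + 1329 = (37 + 2*1225)*(390 + 390) + 1329 = (37 + 2450)*780 + 1329 = 2487*780 + 1329 = 1939860 + 1329 = 1941189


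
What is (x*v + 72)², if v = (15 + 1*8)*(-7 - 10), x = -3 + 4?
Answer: 101761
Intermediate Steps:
x = 1
v = -391 (v = (15 + 8)*(-17) = 23*(-17) = -391)
(x*v + 72)² = (1*(-391) + 72)² = (-391 + 72)² = (-319)² = 101761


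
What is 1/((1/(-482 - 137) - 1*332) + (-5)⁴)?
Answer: 619/181366 ≈ 0.0034130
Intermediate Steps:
1/((1/(-482 - 137) - 1*332) + (-5)⁴) = 1/((1/(-619) - 332) + 625) = 1/((-1/619 - 332) + 625) = 1/(-205509/619 + 625) = 1/(181366/619) = 619/181366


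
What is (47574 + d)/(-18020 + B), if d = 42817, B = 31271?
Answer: 12913/1893 ≈ 6.8214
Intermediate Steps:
(47574 + d)/(-18020 + B) = (47574 + 42817)/(-18020 + 31271) = 90391/13251 = 90391*(1/13251) = 12913/1893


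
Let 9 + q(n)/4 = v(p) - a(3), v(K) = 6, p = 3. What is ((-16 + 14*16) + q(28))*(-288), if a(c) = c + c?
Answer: -49536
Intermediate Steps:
a(c) = 2*c
q(n) = -36 (q(n) = -36 + 4*(6 - 2*3) = -36 + 4*(6 - 1*6) = -36 + 4*(6 - 6) = -36 + 4*0 = -36 + 0 = -36)
((-16 + 14*16) + q(28))*(-288) = ((-16 + 14*16) - 36)*(-288) = ((-16 + 224) - 36)*(-288) = (208 - 36)*(-288) = 172*(-288) = -49536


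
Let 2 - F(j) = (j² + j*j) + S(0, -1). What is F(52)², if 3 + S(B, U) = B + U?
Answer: 29181604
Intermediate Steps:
S(B, U) = -3 + B + U (S(B, U) = -3 + (B + U) = -3 + B + U)
F(j) = 6 - 2*j² (F(j) = 2 - ((j² + j*j) + (-3 + 0 - 1)) = 2 - ((j² + j²) - 4) = 2 - (2*j² - 4) = 2 - (-4 + 2*j²) = 2 + (4 - 2*j²) = 6 - 2*j²)
F(52)² = (6 - 2*52²)² = (6 - 2*2704)² = (6 - 5408)² = (-5402)² = 29181604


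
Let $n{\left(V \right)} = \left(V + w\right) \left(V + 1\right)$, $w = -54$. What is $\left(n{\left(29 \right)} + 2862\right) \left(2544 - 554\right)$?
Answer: $4202880$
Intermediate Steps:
$n{\left(V \right)} = \left(1 + V\right) \left(-54 + V\right)$ ($n{\left(V \right)} = \left(V - 54\right) \left(V + 1\right) = \left(-54 + V\right) \left(1 + V\right) = \left(1 + V\right) \left(-54 + V\right)$)
$\left(n{\left(29 \right)} + 2862\right) \left(2544 - 554\right) = \left(\left(-54 + 29^{2} - 1537\right) + 2862\right) \left(2544 - 554\right) = \left(\left(-54 + 841 - 1537\right) + 2862\right) 1990 = \left(-750 + 2862\right) 1990 = 2112 \cdot 1990 = 4202880$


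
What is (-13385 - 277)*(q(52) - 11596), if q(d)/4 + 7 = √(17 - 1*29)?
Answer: 158807088 - 109296*I*√3 ≈ 1.5881e+8 - 1.8931e+5*I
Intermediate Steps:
q(d) = -28 + 8*I*√3 (q(d) = -28 + 4*√(17 - 1*29) = -28 + 4*√(17 - 29) = -28 + 4*√(-12) = -28 + 4*(2*I*√3) = -28 + 8*I*√3)
(-13385 - 277)*(q(52) - 11596) = (-13385 - 277)*((-28 + 8*I*√3) - 11596) = -13662*(-11624 + 8*I*√3) = 158807088 - 109296*I*√3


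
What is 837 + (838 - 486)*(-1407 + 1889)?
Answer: 170501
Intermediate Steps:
837 + (838 - 486)*(-1407 + 1889) = 837 + 352*482 = 837 + 169664 = 170501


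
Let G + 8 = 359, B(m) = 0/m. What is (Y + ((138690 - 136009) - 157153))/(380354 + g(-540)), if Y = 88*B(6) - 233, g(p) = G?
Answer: -30941/76141 ≈ -0.40636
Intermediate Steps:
B(m) = 0
G = 351 (G = -8 + 359 = 351)
g(p) = 351
Y = -233 (Y = 88*0 - 233 = 0 - 233 = -233)
(Y + ((138690 - 136009) - 157153))/(380354 + g(-540)) = (-233 + ((138690 - 136009) - 157153))/(380354 + 351) = (-233 + (2681 - 157153))/380705 = (-233 - 154472)*(1/380705) = -154705*1/380705 = -30941/76141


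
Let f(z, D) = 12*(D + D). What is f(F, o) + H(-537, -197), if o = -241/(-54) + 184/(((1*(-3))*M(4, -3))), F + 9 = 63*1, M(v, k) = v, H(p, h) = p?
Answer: -7181/9 ≈ -797.89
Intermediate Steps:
F = 54 (F = -9 + 63*1 = -9 + 63 = 54)
o = -587/54 (o = -241/(-54) + 184/(((1*(-3))*4)) = -241*(-1/54) + 184/((-3*4)) = 241/54 + 184/(-12) = 241/54 + 184*(-1/12) = 241/54 - 46/3 = -587/54 ≈ -10.870)
f(z, D) = 24*D (f(z, D) = 12*(2*D) = 24*D)
f(F, o) + H(-537, -197) = 24*(-587/54) - 537 = -2348/9 - 537 = -7181/9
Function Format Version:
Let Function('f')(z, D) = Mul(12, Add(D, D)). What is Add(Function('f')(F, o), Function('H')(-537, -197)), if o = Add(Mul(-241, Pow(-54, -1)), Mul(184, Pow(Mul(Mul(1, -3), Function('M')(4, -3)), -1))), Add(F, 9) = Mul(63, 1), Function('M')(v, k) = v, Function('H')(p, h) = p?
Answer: Rational(-7181, 9) ≈ -797.89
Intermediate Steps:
F = 54 (F = Add(-9, Mul(63, 1)) = Add(-9, 63) = 54)
o = Rational(-587, 54) (o = Add(Mul(-241, Pow(-54, -1)), Mul(184, Pow(Mul(Mul(1, -3), 4), -1))) = Add(Mul(-241, Rational(-1, 54)), Mul(184, Pow(Mul(-3, 4), -1))) = Add(Rational(241, 54), Mul(184, Pow(-12, -1))) = Add(Rational(241, 54), Mul(184, Rational(-1, 12))) = Add(Rational(241, 54), Rational(-46, 3)) = Rational(-587, 54) ≈ -10.870)
Function('f')(z, D) = Mul(24, D) (Function('f')(z, D) = Mul(12, Mul(2, D)) = Mul(24, D))
Add(Function('f')(F, o), Function('H')(-537, -197)) = Add(Mul(24, Rational(-587, 54)), -537) = Add(Rational(-2348, 9), -537) = Rational(-7181, 9)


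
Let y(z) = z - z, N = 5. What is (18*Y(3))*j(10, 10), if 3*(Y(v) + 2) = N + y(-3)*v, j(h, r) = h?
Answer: -60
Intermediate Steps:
y(z) = 0
Y(v) = -⅓ (Y(v) = -2 + (5 + 0*v)/3 = -2 + (5 + 0)/3 = -2 + (⅓)*5 = -2 + 5/3 = -⅓)
(18*Y(3))*j(10, 10) = (18*(-⅓))*10 = -6*10 = -60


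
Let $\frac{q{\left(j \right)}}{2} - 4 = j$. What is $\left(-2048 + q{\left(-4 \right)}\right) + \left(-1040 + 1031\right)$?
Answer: $-2057$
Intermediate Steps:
$q{\left(j \right)} = 8 + 2 j$
$\left(-2048 + q{\left(-4 \right)}\right) + \left(-1040 + 1031\right) = \left(-2048 + \left(8 + 2 \left(-4\right)\right)\right) + \left(-1040 + 1031\right) = \left(-2048 + \left(8 - 8\right)\right) - 9 = \left(-2048 + 0\right) - 9 = -2048 - 9 = -2057$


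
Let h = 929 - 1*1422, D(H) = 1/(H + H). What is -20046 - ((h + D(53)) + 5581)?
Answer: -2664205/106 ≈ -25134.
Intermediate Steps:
D(H) = 1/(2*H)
h = -493 (h = 929 - 1422 = -493)
-20046 - ((h + D(53)) + 5581) = -20046 - ((-493 + (½)/53) + 5581) = -20046 - ((-493 + (½)*(1/53)) + 5581) = -20046 - ((-493 + 1/106) + 5581) = -20046 - (-52257/106 + 5581) = -20046 - 1*539329/106 = -20046 - 539329/106 = -2664205/106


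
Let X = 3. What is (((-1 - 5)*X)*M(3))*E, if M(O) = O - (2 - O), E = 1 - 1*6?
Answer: 360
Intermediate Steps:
E = -5 (E = 1 - 6 = -5)
M(O) = -2 + 2*O (M(O) = O + (-2 + O) = -2 + 2*O)
(((-1 - 5)*X)*M(3))*E = (((-1 - 5)*3)*(-2 + 2*3))*(-5) = ((-6*3)*(-2 + 6))*(-5) = -18*4*(-5) = -72*(-5) = 360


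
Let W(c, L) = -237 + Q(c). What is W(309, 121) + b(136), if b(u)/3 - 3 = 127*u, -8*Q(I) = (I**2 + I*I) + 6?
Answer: 27717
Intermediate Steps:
Q(I) = -3/4 - I**2/4 (Q(I) = -((I**2 + I*I) + 6)/8 = -((I**2 + I**2) + 6)/8 = -(2*I**2 + 6)/8 = -(6 + 2*I**2)/8 = -3/4 - I**2/4)
W(c, L) = -951/4 - c**2/4 (W(c, L) = -237 + (-3/4 - c**2/4) = -951/4 - c**2/4)
b(u) = 9 + 381*u (b(u) = 9 + 3*(127*u) = 9 + 381*u)
W(309, 121) + b(136) = (-951/4 - 1/4*309**2) + (9 + 381*136) = (-951/4 - 1/4*95481) + (9 + 51816) = (-951/4 - 95481/4) + 51825 = -24108 + 51825 = 27717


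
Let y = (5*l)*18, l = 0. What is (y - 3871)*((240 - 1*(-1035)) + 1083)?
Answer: -9127818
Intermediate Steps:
y = 0 (y = (5*0)*18 = 0*18 = 0)
(y - 3871)*((240 - 1*(-1035)) + 1083) = (0 - 3871)*((240 - 1*(-1035)) + 1083) = -3871*((240 + 1035) + 1083) = -3871*(1275 + 1083) = -3871*2358 = -9127818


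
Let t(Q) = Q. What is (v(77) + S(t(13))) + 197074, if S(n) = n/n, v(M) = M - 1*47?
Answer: 197105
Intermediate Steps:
v(M) = -47 + M (v(M) = M - 47 = -47 + M)
S(n) = 1
(v(77) + S(t(13))) + 197074 = ((-47 + 77) + 1) + 197074 = (30 + 1) + 197074 = 31 + 197074 = 197105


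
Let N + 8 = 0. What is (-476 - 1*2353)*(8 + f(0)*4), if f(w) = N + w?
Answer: 67896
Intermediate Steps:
N = -8 (N = -8 + 0 = -8)
f(w) = -8 + w
(-476 - 1*2353)*(8 + f(0)*4) = (-476 - 1*2353)*(8 + (-8 + 0)*4) = (-476 - 2353)*(8 - 8*4) = -2829*(8 - 32) = -2829*(-24) = 67896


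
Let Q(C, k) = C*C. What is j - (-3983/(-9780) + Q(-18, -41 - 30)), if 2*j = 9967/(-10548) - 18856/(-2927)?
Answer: -16187348416813/50324613480 ≈ -321.66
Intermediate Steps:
Q(C, k) = C**2
j = 169719679/61747992 (j = (9967/(-10548) - 18856/(-2927))/2 = (9967*(-1/10548) - 18856*(-1/2927))/2 = (-9967/10548 + 18856/2927)/2 = (1/2)*(169719679/30873996) = 169719679/61747992 ≈ 2.7486)
j - (-3983/(-9780) + Q(-18, -41 - 30)) = 169719679/61747992 - (-3983/(-9780) + (-18)**2) = 169719679/61747992 - (-3983*(-1/9780) + 324) = 169719679/61747992 - (3983/9780 + 324) = 169719679/61747992 - 1*3172703/9780 = 169719679/61747992 - 3172703/9780 = -16187348416813/50324613480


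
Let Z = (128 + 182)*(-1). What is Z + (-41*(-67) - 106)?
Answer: 2331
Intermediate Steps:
Z = -310 (Z = 310*(-1) = -310)
Z + (-41*(-67) - 106) = -310 + (-41*(-67) - 106) = -310 + (2747 - 106) = -310 + 2641 = 2331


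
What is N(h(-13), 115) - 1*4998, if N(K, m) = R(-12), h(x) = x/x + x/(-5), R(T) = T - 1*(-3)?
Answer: -5007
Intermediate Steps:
R(T) = 3 + T (R(T) = T + 3 = 3 + T)
h(x) = 1 - x/5 (h(x) = 1 + x*(-⅕) = 1 - x/5)
N(K, m) = -9 (N(K, m) = 3 - 12 = -9)
N(h(-13), 115) - 1*4998 = -9 - 1*4998 = -9 - 4998 = -5007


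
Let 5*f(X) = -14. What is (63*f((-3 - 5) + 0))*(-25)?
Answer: 4410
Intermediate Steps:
f(X) = -14/5 (f(X) = (⅕)*(-14) = -14/5)
(63*f((-3 - 5) + 0))*(-25) = (63*(-14/5))*(-25) = -882/5*(-25) = 4410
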